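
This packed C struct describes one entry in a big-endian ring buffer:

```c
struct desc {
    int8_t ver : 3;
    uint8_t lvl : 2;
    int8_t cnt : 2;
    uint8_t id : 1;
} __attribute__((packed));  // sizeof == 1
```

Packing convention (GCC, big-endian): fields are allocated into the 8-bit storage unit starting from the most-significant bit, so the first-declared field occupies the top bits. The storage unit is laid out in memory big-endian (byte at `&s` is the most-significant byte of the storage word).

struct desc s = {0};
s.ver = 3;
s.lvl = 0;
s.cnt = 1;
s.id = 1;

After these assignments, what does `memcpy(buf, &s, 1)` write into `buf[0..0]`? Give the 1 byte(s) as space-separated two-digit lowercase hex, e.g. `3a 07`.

63

ver:3 = 3 → 0x3 << 5 → word 0x60
lvl:2 = 0 → 0x0 << 3 → word 0x60
cnt:2 = 1 → 0x1 << 1 → word 0x62
id:1 = 1 → 0x1 << 0 → word 0x63
word = 0x63 → big-endian bytes:
  [0]=0x63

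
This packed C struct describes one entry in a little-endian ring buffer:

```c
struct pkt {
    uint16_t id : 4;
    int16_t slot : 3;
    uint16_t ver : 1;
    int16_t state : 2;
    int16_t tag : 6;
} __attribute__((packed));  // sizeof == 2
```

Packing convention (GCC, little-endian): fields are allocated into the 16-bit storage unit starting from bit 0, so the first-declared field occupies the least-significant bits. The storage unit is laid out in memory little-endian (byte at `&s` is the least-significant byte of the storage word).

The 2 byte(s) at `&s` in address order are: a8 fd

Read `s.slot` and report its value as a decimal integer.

2

[0]=0xa8 [1]=0xfd (little-endian) → word 0xfda8
id:4 @ bit 0 → (0xfda8>>0)&0xf = 0x8
slot:3 @ bit 4 → (0xfda8>>4)&0x7 = 0x2  ←
ver:1 @ bit 7 → (0xfda8>>7)&0x1 = 0x1
state:2 @ bit 8 → (0xfda8>>8)&0x3 = 0x1
tag:6 @ bit 10 → (0xfda8>>10)&0x3f = 0x3f
slot signed 3b, MSB=0: value = 2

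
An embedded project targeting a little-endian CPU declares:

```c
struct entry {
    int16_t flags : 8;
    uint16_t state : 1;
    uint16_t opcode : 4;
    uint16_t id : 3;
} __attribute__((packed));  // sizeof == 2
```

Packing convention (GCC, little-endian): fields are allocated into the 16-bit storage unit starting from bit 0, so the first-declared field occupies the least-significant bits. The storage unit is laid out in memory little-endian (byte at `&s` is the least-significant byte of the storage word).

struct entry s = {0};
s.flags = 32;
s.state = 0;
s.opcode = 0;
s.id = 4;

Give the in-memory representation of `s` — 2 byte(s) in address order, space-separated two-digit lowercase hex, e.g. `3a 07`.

20 80

[0+:8] flags=32 & 0xff = 0x20; word=0x0020
[8+:1] state=0 & 0x1 = 0x0; word=0x0020
[9+:4] opcode=0 & 0xf = 0x0; word=0x0020
[13+:3] id=4 & 0x7 = 0x4; word=0x8020
word = 0x8020 → little-endian bytes:
  [0]=0x20  [1]=0x80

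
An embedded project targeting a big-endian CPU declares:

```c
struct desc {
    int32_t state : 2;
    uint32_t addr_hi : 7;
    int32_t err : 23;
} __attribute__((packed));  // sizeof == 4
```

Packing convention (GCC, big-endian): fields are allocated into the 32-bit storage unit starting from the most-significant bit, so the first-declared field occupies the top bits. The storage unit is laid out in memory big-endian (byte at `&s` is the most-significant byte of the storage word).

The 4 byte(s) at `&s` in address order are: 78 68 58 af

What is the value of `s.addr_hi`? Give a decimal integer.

[0]=0x78 [1]=0x68 [2]=0x58 [3]=0xaf (big-endian) → word 0x786858af
state:2 @ bit 30 → (0x786858af>>30)&0x3 = 0x1
addr_hi:7 @ bit 23 → (0x786858af>>23)&0x7f = 0x70  ←
err:23 @ bit 0 → (0x786858af>>0)&0x7fffff = 0x6858af

112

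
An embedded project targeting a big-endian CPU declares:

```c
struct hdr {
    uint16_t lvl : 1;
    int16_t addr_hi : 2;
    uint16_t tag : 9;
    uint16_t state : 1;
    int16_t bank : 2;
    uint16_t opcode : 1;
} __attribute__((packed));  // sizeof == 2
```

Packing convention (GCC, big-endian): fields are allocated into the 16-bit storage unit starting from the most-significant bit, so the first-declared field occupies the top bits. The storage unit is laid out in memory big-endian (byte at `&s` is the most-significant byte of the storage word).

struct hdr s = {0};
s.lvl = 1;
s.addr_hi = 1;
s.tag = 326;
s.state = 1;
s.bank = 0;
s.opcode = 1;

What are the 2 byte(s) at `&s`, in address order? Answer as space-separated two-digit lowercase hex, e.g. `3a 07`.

b4 69

lvl:1 = 1 → 0x1 << 15 → word 0x8000
addr_hi:2 = 1 → 0x1 << 13 → word 0xa000
tag:9 = 326 → 0x146 << 4 → word 0xb460
state:1 = 1 → 0x1 << 3 → word 0xb468
bank:2 = 0 → 0x0 << 1 → word 0xb468
opcode:1 = 1 → 0x1 << 0 → word 0xb469
word = 0xb469 → big-endian bytes:
  [0]=0xb4  [1]=0x69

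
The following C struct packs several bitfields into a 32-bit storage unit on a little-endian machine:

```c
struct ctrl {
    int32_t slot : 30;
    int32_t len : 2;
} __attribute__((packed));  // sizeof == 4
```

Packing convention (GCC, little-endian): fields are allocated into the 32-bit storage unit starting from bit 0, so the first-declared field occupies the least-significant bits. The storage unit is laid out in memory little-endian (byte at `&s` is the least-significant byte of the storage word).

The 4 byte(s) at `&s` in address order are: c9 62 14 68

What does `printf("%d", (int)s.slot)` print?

[0]=0xc9 [1]=0x62 [2]=0x14 [3]=0x68 (little-endian) → word 0x681462c9
slot [0+:30] = (word>>0) & 0x3fffffff = 672424649  ←
len [30+:2] = (word>>30) & 0x3 = 1
slot signed 30b, MSB=1: 672424649 - 1073741824 = -401317175

-401317175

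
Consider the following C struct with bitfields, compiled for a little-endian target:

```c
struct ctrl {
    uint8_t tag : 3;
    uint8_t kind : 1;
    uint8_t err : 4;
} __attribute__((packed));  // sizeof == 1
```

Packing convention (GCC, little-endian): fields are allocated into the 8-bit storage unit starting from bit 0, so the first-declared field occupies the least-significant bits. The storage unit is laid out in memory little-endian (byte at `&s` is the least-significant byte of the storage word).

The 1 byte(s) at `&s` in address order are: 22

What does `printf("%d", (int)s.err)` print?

2

[0]=0x22 (little-endian) → word 0x22
tag [0+:3] = (word>>0) & 0x7 = 2
kind [3+:1] = (word>>3) & 0x1 = 0
err [4+:4] = (word>>4) & 0xf = 2  ←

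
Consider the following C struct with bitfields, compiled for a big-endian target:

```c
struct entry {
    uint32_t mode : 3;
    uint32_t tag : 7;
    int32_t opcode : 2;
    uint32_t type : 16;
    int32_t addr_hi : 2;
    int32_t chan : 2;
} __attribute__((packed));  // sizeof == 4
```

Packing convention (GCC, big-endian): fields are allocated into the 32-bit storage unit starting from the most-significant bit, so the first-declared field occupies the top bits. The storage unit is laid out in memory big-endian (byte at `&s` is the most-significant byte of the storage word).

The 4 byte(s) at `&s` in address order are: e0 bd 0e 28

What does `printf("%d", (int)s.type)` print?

[0]=0xe0 [1]=0xbd [2]=0x0e [3]=0x28 (big-endian) → word 0xe0bd0e28
mode [29+:3] = (word>>29) & 0x7 = 7
tag [22+:7] = (word>>22) & 0x7f = 2
opcode [20+:2] = (word>>20) & 0x3 = 3
type [4+:16] = (word>>4) & 0xffff = 53474  ←
addr_hi [2+:2] = (word>>2) & 0x3 = 2
chan [0+:2] = (word>>0) & 0x3 = 0

53474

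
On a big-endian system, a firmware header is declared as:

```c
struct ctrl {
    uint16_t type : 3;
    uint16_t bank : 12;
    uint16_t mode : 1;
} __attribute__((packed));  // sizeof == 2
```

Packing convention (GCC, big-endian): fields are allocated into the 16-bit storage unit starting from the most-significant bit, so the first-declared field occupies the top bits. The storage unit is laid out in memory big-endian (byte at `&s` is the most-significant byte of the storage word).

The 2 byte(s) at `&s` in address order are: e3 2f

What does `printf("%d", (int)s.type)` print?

7

[0]=0xe3 [1]=0x2f (big-endian) → word 0xe32f
type:3 @ bit 13 → (0xe32f>>13)&0x7 = 0x7  ←
bank:12 @ bit 1 → (0xe32f>>1)&0xfff = 0x197
mode:1 @ bit 0 → (0xe32f>>0)&0x1 = 0x1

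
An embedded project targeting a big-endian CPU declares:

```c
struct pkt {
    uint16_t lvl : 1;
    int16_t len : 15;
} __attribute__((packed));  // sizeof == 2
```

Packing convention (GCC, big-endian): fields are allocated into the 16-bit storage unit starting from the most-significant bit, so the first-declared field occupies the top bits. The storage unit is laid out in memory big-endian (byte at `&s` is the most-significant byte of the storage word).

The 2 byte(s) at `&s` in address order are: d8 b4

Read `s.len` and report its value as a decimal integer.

[0]=0xd8 [1]=0xb4 (big-endian) → word 0xd8b4
lvl [15+:1] = (word>>15) & 0x1 = 1
len [0+:15] = (word>>0) & 0x7fff = 22708  ←
len signed 15b, MSB=1: 22708 - 32768 = -10060

-10060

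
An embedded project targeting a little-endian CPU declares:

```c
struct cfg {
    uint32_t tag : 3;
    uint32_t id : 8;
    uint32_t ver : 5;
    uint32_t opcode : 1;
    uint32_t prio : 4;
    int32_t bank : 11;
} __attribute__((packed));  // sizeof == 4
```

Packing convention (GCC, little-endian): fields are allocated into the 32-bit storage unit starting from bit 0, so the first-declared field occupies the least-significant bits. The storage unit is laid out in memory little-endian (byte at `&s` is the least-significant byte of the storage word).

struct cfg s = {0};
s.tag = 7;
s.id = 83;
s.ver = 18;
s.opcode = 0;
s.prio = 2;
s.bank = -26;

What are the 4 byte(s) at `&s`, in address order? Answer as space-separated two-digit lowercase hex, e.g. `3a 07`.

tag (3b) val=7 bits=0x7 at bit 0: 0x00000007
id (8b) val=83 bits=0x53 at bit 3: 0x0000029f
ver (5b) val=18 bits=0x12 at bit 11: 0x0000929f
opcode (1b) val=0 bits=0x0 at bit 16: 0x0000929f
prio (4b) val=2 bits=0x2 at bit 17: 0x0004929f
bank (11b) val=-26 bits=0x7e6 at bit 21: 0xfcc4929f
word = 0xfcc4929f → little-endian bytes:
  [0]=0x9f  [1]=0x92  [2]=0xc4  [3]=0xfc

9f 92 c4 fc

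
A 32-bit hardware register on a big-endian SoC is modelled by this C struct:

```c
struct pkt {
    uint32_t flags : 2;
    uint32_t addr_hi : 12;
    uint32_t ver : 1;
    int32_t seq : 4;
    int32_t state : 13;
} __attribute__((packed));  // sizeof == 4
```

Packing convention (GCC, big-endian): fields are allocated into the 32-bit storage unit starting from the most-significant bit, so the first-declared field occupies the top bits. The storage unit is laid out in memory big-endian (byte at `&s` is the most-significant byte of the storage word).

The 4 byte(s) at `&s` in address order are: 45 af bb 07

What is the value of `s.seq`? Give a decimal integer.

-3

[0]=0x45 [1]=0xaf [2]=0xbb [3]=0x07 (big-endian) → word 0x45afbb07
flags:2 @ bit 30 → (0x45afbb07>>30)&0x3 = 0x1
addr_hi:12 @ bit 18 → (0x45afbb07>>18)&0xfff = 0x16b
ver:1 @ bit 17 → (0x45afbb07>>17)&0x1 = 0x1
seq:4 @ bit 13 → (0x45afbb07>>13)&0xf = 0xd  ←
state:13 @ bit 0 → (0x45afbb07>>0)&0x1fff = 0x1b07
seq signed 4b, MSB=1: 13 - 16 = -3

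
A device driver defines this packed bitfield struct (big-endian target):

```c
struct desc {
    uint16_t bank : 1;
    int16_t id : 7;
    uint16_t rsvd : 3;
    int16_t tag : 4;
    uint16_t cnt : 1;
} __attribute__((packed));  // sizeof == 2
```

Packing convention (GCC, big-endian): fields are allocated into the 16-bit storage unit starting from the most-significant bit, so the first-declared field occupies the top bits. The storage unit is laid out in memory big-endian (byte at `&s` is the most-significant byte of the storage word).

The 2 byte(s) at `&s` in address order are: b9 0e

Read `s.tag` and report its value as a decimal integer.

7

[0]=0xb9 [1]=0x0e (big-endian) → word 0xb90e
bank [15+:1] = (word>>15) & 0x1 = 1
id [8+:7] = (word>>8) & 0x7f = 57
rsvd [5+:3] = (word>>5) & 0x7 = 0
tag [1+:4] = (word>>1) & 0xf = 7  ←
cnt [0+:1] = (word>>0) & 0x1 = 0
tag signed 4b, MSB=0: value = 7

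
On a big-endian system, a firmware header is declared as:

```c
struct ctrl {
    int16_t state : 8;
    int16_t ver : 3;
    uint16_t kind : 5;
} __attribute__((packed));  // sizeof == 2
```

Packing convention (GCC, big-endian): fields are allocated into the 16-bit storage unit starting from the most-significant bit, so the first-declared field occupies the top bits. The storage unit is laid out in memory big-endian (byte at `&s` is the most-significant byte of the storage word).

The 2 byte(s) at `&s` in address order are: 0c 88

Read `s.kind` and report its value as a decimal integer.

8

[0]=0x0c [1]=0x88 (big-endian) → word 0x0c88
state [8+:8] = (word>>8) & 0xff = 12
ver [5+:3] = (word>>5) & 0x7 = 4
kind [0+:5] = (word>>0) & 0x1f = 8  ←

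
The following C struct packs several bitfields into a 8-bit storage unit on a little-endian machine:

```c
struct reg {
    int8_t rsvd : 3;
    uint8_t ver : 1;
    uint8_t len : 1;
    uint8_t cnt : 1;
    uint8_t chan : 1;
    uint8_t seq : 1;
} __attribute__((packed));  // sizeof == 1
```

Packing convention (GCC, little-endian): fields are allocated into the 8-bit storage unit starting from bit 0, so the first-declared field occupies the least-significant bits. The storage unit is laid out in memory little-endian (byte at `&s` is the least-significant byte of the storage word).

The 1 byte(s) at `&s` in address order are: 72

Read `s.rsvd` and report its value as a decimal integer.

2

[0]=0x72 (little-endian) → word 0x72
rsvd:3 @ bit 0 → (0x72>>0)&0x7 = 0x2  ←
ver:1 @ bit 3 → (0x72>>3)&0x1 = 0x0
len:1 @ bit 4 → (0x72>>4)&0x1 = 0x1
cnt:1 @ bit 5 → (0x72>>5)&0x1 = 0x1
chan:1 @ bit 6 → (0x72>>6)&0x1 = 0x1
seq:1 @ bit 7 → (0x72>>7)&0x1 = 0x0
rsvd signed 3b, MSB=0: value = 2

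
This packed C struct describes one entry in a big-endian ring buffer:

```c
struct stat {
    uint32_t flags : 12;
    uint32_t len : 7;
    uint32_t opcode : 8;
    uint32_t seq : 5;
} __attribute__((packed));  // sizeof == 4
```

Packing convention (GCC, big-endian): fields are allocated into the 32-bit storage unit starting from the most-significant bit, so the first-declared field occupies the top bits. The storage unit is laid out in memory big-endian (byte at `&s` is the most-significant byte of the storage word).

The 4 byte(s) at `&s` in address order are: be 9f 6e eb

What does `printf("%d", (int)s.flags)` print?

[0]=0xbe [1]=0x9f [2]=0x6e [3]=0xeb (big-endian) → word 0xbe9f6eeb
flags:12 @ bit 20 → (0xbe9f6eeb>>20)&0xfff = 0xbe9  ←
len:7 @ bit 13 → (0xbe9f6eeb>>13)&0x7f = 0x7b
opcode:8 @ bit 5 → (0xbe9f6eeb>>5)&0xff = 0x77
seq:5 @ bit 0 → (0xbe9f6eeb>>0)&0x1f = 0xb

3049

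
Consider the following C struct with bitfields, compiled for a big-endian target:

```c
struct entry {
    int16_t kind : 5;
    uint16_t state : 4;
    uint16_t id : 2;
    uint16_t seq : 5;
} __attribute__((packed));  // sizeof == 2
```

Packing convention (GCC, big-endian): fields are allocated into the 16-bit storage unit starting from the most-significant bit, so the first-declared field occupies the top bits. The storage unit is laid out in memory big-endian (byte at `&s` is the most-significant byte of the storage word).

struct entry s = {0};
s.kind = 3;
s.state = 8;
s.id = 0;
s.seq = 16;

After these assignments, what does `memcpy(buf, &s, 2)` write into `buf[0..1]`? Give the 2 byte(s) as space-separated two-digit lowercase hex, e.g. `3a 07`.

[11+:5] kind=3 & 0x1f = 0x3; word=0x1800
[7+:4] state=8 & 0xf = 0x8; word=0x1c00
[5+:2] id=0 & 0x3 = 0x0; word=0x1c00
[0+:5] seq=16 & 0x1f = 0x10; word=0x1c10
word = 0x1c10 → big-endian bytes:
  [0]=0x1c  [1]=0x10

1c 10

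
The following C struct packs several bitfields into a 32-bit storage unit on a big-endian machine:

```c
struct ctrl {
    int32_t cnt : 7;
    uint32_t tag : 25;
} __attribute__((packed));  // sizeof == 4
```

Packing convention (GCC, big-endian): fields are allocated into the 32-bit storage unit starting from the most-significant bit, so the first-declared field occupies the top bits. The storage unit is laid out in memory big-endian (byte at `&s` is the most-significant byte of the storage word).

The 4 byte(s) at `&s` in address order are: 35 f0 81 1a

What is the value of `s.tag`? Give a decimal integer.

[0]=0x35 [1]=0xf0 [2]=0x81 [3]=0x1a (big-endian) → word 0x35f0811a
cnt [25+:7] = (word>>25) & 0x7f = 26
tag [0+:25] = (word>>0) & 0x1ffffff = 32538906  ←

32538906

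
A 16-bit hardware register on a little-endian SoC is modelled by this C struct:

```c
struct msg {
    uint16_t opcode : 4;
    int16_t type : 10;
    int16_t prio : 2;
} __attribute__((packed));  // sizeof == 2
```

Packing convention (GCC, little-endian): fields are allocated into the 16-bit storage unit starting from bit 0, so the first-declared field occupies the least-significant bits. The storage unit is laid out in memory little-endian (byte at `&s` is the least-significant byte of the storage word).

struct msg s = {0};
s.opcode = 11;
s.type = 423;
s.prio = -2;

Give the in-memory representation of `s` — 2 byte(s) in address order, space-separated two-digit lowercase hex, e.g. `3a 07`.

opcode (4b) val=11 bits=0xb at bit 0: 0x000b
type (10b) val=423 bits=0x1a7 at bit 4: 0x1a7b
prio (2b) val=-2 bits=0x2 at bit 14: 0x9a7b
word = 0x9a7b → little-endian bytes:
  [0]=0x7b  [1]=0x9a

7b 9a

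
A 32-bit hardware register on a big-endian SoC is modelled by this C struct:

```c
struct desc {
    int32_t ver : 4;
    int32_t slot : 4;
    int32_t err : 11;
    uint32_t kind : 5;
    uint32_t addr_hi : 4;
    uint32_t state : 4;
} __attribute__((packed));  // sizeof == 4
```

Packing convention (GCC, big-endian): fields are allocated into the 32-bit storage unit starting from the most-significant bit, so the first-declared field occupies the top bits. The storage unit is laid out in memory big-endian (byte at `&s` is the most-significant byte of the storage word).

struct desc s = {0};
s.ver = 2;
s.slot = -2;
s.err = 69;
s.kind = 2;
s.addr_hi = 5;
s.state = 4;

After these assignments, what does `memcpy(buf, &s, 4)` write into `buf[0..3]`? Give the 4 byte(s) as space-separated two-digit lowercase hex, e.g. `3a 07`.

2e 08 a2 54

ver (4b) val=2 bits=0x2 at bit 28: 0x20000000
slot (4b) val=-2 bits=0xe at bit 24: 0x2e000000
err (11b) val=69 bits=0x45 at bit 13: 0x2e08a000
kind (5b) val=2 bits=0x2 at bit 8: 0x2e08a200
addr_hi (4b) val=5 bits=0x5 at bit 4: 0x2e08a250
state (4b) val=4 bits=0x4 at bit 0: 0x2e08a254
word = 0x2e08a254 → big-endian bytes:
  [0]=0x2e  [1]=0x08  [2]=0xa2  [3]=0x54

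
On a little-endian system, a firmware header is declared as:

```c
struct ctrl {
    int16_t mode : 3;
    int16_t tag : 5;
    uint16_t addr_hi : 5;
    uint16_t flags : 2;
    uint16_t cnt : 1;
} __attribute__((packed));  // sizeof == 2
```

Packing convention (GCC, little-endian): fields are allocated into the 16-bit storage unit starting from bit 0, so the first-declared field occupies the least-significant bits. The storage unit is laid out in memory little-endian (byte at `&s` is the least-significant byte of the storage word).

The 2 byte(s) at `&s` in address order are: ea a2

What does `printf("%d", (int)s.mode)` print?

[0]=0xea [1]=0xa2 (little-endian) → word 0xa2ea
mode:3 @ bit 0 → (0xa2ea>>0)&0x7 = 0x2  ←
tag:5 @ bit 3 → (0xa2ea>>3)&0x1f = 0x1d
addr_hi:5 @ bit 8 → (0xa2ea>>8)&0x1f = 0x2
flags:2 @ bit 13 → (0xa2ea>>13)&0x3 = 0x1
cnt:1 @ bit 15 → (0xa2ea>>15)&0x1 = 0x1
mode signed 3b, MSB=0: value = 2

2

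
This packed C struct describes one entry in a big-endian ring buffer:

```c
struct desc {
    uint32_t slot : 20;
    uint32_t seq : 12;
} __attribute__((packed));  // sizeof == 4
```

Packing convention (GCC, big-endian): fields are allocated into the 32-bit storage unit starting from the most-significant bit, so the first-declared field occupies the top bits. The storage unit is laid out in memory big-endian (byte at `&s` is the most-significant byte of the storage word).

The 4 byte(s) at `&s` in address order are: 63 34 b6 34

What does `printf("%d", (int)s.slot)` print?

[0]=0x63 [1]=0x34 [2]=0xb6 [3]=0x34 (big-endian) → word 0x6334b634
slot:20 @ bit 12 → (0x6334b634>>12)&0xfffff = 0x6334b  ←
seq:12 @ bit 0 → (0x6334b634>>0)&0xfff = 0x634

406347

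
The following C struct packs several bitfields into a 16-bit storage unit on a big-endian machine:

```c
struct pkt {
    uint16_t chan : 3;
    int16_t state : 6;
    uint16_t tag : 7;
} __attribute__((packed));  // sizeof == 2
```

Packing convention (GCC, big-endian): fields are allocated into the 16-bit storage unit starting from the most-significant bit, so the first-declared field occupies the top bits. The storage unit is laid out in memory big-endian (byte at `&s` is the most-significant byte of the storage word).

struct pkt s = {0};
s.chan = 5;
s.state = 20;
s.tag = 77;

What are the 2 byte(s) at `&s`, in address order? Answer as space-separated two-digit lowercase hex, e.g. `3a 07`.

[13+:3] chan=5 & 0x7 = 0x5; word=0xa000
[7+:6] state=20 & 0x3f = 0x14; word=0xaa00
[0+:7] tag=77 & 0x7f = 0x4d; word=0xaa4d
word = 0xaa4d → big-endian bytes:
  [0]=0xaa  [1]=0x4d

aa 4d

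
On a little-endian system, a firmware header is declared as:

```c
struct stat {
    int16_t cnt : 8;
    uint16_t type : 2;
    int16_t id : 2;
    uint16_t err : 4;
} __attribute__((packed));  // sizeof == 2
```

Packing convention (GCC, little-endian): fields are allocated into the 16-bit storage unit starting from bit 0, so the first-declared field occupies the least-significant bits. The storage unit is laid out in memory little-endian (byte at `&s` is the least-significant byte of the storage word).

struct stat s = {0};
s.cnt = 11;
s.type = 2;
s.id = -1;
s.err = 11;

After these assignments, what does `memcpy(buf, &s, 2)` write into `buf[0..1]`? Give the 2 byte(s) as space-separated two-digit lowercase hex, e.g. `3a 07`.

[0+:8] cnt=11 & 0xff = 0xb; word=0x000b
[8+:2] type=2 & 0x3 = 0x2; word=0x020b
[10+:2] id=-1 & 0x3 = 0x3; word=0x0e0b
[12+:4] err=11 & 0xf = 0xb; word=0xbe0b
word = 0xbe0b → little-endian bytes:
  [0]=0x0b  [1]=0xbe

0b be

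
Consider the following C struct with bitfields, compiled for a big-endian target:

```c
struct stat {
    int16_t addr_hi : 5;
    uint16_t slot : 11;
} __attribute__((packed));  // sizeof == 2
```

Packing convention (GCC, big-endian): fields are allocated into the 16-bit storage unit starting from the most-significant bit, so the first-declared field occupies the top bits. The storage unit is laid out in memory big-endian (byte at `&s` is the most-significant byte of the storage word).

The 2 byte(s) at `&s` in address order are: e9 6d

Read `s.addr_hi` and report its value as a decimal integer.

-3

[0]=0xe9 [1]=0x6d (big-endian) → word 0xe96d
addr_hi [11+:5] = (word>>11) & 0x1f = 29  ←
slot [0+:11] = (word>>0) & 0x7ff = 365
addr_hi signed 5b, MSB=1: 29 - 32 = -3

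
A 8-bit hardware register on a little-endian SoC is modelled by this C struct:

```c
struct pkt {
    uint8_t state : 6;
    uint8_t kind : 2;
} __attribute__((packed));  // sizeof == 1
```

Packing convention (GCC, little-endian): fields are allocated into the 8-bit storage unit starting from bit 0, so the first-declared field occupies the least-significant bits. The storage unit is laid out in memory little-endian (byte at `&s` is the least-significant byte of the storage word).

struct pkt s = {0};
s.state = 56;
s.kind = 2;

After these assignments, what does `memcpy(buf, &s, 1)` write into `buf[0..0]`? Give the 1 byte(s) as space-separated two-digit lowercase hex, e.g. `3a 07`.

b8

state:6 = 56 → 0x38 << 0 → word 0x38
kind:2 = 2 → 0x2 << 6 → word 0xb8
word = 0xb8 → little-endian bytes:
  [0]=0xb8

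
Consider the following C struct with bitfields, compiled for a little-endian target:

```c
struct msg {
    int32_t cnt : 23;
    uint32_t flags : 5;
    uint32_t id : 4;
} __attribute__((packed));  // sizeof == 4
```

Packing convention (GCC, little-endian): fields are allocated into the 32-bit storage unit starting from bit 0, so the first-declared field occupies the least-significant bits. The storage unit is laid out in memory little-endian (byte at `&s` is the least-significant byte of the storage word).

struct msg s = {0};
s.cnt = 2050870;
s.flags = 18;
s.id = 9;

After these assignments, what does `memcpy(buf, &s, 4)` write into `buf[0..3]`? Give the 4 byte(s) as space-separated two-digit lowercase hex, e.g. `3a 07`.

36 4b 1f 99

cnt:23 = 2050870 → 0x1f4b36 << 0 → word 0x001f4b36
flags:5 = 18 → 0x12 << 23 → word 0x091f4b36
id:4 = 9 → 0x9 << 28 → word 0x991f4b36
word = 0x991f4b36 → little-endian bytes:
  [0]=0x36  [1]=0x4b  [2]=0x1f  [3]=0x99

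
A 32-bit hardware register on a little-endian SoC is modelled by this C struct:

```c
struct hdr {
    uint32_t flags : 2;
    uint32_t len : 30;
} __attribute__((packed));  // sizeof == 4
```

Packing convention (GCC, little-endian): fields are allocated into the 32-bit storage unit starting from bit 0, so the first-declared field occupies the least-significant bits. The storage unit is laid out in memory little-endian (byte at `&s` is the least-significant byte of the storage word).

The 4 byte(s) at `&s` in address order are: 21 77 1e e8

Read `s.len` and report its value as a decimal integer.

[0]=0x21 [1]=0x77 [2]=0x1e [3]=0xe8 (little-endian) → word 0xe81e7721
flags [0+:2] = (word>>0) & 0x3 = 1
len [2+:30] = (word>>2) & 0x3fffffff = 973577672  ←

973577672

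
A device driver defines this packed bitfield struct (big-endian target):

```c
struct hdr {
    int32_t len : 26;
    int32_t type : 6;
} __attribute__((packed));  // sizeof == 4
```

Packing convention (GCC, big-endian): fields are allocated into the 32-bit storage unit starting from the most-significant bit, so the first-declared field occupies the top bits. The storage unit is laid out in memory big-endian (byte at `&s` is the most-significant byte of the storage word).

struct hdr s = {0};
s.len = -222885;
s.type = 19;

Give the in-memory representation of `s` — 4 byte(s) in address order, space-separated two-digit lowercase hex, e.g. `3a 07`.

ff 26 56 d3

[6+:26] len=-222885 & 0x3ffffff = 0x3fc995b; word=0xff2656c0
[0+:6] type=19 & 0x3f = 0x13; word=0xff2656d3
word = 0xff2656d3 → big-endian bytes:
  [0]=0xff  [1]=0x26  [2]=0x56  [3]=0xd3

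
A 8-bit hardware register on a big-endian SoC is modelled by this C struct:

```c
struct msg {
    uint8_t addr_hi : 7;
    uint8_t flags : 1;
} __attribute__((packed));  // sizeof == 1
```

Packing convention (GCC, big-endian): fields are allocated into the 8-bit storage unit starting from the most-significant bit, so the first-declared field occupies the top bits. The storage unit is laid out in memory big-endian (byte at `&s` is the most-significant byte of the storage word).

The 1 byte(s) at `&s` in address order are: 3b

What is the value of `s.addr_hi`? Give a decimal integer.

[0]=0x3b (big-endian) → word 0x3b
addr_hi:7 @ bit 1 → (0x3b>>1)&0x7f = 0x1d  ←
flags:1 @ bit 0 → (0x3b>>0)&0x1 = 0x1

29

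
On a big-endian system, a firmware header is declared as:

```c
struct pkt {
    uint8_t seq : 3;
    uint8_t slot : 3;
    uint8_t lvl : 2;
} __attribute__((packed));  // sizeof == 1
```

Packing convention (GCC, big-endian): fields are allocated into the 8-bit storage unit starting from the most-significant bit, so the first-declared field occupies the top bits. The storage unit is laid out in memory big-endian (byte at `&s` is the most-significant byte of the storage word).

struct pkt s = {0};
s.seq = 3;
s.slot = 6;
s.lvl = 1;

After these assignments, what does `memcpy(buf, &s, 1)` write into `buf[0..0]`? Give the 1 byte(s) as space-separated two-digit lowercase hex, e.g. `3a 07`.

[5+:3] seq=3 & 0x7 = 0x3; word=0x60
[2+:3] slot=6 & 0x7 = 0x6; word=0x78
[0+:2] lvl=1 & 0x3 = 0x1; word=0x79
word = 0x79 → big-endian bytes:
  [0]=0x79

79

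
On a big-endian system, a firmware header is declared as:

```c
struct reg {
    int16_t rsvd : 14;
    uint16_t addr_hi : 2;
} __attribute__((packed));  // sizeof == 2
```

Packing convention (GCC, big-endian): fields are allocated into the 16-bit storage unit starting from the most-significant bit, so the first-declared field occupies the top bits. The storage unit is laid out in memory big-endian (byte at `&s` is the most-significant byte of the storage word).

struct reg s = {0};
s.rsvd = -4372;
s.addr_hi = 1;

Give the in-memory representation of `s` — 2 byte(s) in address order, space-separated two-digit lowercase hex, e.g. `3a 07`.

rsvd:14 = -4372 → 0x2eec << 2 → word 0xbbb0
addr_hi:2 = 1 → 0x1 << 0 → word 0xbbb1
word = 0xbbb1 → big-endian bytes:
  [0]=0xbb  [1]=0xb1

bb b1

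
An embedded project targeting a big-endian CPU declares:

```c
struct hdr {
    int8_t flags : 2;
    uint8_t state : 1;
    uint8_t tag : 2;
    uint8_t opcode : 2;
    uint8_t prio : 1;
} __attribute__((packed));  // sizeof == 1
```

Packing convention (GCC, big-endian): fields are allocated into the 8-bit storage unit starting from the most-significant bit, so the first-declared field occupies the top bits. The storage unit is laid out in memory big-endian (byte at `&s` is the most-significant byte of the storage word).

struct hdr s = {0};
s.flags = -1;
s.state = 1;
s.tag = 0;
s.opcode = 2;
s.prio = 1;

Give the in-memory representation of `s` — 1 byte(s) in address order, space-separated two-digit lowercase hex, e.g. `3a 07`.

e5

flags:2 = -1 → 0x3 << 6 → word 0xc0
state:1 = 1 → 0x1 << 5 → word 0xe0
tag:2 = 0 → 0x0 << 3 → word 0xe0
opcode:2 = 2 → 0x2 << 1 → word 0xe4
prio:1 = 1 → 0x1 << 0 → word 0xe5
word = 0xe5 → big-endian bytes:
  [0]=0xe5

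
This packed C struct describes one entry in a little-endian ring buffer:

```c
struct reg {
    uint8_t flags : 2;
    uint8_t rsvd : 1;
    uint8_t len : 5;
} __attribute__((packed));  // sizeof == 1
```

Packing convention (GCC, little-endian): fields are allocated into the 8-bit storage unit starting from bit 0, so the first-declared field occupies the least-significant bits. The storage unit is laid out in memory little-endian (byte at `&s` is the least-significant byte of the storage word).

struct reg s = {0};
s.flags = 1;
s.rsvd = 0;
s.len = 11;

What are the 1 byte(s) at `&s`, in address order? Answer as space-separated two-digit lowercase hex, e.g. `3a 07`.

59

[0+:2] flags=1 & 0x3 = 0x1; word=0x01
[2+:1] rsvd=0 & 0x1 = 0x0; word=0x01
[3+:5] len=11 & 0x1f = 0xb; word=0x59
word = 0x59 → little-endian bytes:
  [0]=0x59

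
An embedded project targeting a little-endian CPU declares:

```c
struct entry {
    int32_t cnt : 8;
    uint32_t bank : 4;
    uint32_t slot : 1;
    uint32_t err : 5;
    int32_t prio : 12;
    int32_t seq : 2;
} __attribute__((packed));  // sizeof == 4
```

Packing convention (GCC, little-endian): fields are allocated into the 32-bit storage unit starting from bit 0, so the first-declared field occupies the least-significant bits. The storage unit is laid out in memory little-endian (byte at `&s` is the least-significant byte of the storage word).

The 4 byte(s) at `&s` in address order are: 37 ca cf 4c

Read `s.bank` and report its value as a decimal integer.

10

[0]=0x37 [1]=0xca [2]=0xcf [3]=0x4c (little-endian) → word 0x4ccfca37
cnt [0+:8] = (word>>0) & 0xff = 55
bank [8+:4] = (word>>8) & 0xf = 10  ←
slot [12+:1] = (word>>12) & 0x1 = 0
err [13+:5] = (word>>13) & 0x1f = 30
prio [18+:12] = (word>>18) & 0xfff = 819
seq [30+:2] = (word>>30) & 0x3 = 1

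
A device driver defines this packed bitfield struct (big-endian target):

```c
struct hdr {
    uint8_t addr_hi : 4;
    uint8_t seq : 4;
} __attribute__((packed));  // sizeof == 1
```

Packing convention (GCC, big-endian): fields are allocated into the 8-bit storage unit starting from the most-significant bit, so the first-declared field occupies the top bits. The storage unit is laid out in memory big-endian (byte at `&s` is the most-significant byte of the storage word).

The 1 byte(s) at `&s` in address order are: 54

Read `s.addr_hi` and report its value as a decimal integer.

[0]=0x54 (big-endian) → word 0x54
addr_hi:4 @ bit 4 → (0x54>>4)&0xf = 0x5  ←
seq:4 @ bit 0 → (0x54>>0)&0xf = 0x4

5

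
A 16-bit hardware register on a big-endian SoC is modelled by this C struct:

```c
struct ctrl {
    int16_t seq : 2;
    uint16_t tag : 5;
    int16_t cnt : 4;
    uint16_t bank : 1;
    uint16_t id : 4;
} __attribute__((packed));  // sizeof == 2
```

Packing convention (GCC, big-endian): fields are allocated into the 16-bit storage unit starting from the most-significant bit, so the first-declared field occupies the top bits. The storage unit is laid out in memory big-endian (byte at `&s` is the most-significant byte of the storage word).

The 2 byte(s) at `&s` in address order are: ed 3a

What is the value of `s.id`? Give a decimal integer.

[0]=0xed [1]=0x3a (big-endian) → word 0xed3a
seq [14+:2] = (word>>14) & 0x3 = 3
tag [9+:5] = (word>>9) & 0x1f = 22
cnt [5+:4] = (word>>5) & 0xf = 9
bank [4+:1] = (word>>4) & 0x1 = 1
id [0+:4] = (word>>0) & 0xf = 10  ←

10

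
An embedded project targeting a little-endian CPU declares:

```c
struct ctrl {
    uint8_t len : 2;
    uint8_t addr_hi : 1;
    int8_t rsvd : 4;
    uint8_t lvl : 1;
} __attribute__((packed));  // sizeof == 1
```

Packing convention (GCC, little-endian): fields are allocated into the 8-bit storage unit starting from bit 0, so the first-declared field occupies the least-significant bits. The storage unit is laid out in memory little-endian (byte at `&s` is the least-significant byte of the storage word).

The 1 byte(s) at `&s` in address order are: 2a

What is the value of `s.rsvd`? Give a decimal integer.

5

[0]=0x2a (little-endian) → word 0x2a
len:2 @ bit 0 → (0x2a>>0)&0x3 = 0x2
addr_hi:1 @ bit 2 → (0x2a>>2)&0x1 = 0x0
rsvd:4 @ bit 3 → (0x2a>>3)&0xf = 0x5  ←
lvl:1 @ bit 7 → (0x2a>>7)&0x1 = 0x0
rsvd signed 4b, MSB=0: value = 5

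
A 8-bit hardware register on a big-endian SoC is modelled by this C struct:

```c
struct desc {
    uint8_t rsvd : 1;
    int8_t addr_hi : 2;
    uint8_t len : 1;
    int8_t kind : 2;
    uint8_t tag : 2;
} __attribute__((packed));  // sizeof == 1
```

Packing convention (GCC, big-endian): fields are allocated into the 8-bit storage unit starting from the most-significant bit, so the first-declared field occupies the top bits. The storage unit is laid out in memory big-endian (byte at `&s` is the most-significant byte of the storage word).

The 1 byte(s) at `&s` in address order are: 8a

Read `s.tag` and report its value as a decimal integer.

2

[0]=0x8a (big-endian) → word 0x8a
rsvd [7+:1] = (word>>7) & 0x1 = 1
addr_hi [5+:2] = (word>>5) & 0x3 = 0
len [4+:1] = (word>>4) & 0x1 = 0
kind [2+:2] = (word>>2) & 0x3 = 2
tag [0+:2] = (word>>0) & 0x3 = 2  ←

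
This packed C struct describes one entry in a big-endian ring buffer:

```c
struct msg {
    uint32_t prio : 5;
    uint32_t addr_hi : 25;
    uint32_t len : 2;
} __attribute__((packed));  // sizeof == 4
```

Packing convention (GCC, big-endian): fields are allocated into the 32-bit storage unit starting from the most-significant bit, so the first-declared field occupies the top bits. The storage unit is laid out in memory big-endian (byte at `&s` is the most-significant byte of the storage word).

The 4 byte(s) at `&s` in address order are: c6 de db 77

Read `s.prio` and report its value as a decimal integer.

[0]=0xc6 [1]=0xde [2]=0xdb [3]=0x77 (big-endian) → word 0xc6dedb77
prio:5 @ bit 27 → (0xc6dedb77>>27)&0x1f = 0x18  ←
addr_hi:25 @ bit 2 → (0xc6dedb77>>2)&0x1ffffff = 0x1b7b6dd
len:2 @ bit 0 → (0xc6dedb77>>0)&0x3 = 0x3

24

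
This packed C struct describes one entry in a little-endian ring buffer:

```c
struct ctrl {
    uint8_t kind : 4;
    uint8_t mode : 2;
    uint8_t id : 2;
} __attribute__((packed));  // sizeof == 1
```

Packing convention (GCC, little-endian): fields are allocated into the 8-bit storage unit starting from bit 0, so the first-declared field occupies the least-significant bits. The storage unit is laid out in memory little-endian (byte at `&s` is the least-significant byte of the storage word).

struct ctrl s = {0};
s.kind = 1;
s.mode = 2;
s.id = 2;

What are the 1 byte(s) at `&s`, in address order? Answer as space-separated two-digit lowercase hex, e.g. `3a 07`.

a1

kind:4 = 1 → 0x1 << 0 → word 0x01
mode:2 = 2 → 0x2 << 4 → word 0x21
id:2 = 2 → 0x2 << 6 → word 0xa1
word = 0xa1 → little-endian bytes:
  [0]=0xa1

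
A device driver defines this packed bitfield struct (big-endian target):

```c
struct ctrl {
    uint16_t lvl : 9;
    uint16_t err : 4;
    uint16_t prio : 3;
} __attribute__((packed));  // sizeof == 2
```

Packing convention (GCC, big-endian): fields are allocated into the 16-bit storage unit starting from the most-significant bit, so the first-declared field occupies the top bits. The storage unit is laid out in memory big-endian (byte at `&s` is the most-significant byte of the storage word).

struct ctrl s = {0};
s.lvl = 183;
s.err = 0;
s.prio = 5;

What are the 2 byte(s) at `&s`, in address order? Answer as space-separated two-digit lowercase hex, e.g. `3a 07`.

5b 85

lvl (9b) val=183 bits=0xb7 at bit 7: 0x5b80
err (4b) val=0 bits=0x0 at bit 3: 0x5b80
prio (3b) val=5 bits=0x5 at bit 0: 0x5b85
word = 0x5b85 → big-endian bytes:
  [0]=0x5b  [1]=0x85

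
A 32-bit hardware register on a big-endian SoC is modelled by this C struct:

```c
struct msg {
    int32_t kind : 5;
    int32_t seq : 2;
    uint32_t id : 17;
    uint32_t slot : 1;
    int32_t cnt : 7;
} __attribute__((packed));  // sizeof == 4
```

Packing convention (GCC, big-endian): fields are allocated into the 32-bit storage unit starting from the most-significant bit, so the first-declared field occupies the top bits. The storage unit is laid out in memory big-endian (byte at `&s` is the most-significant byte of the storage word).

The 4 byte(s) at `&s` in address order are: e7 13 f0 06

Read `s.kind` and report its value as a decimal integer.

-4

[0]=0xe7 [1]=0x13 [2]=0xf0 [3]=0x06 (big-endian) → word 0xe713f006
kind:5 @ bit 27 → (0xe713f006>>27)&0x1f = 0x1c  ←
seq:2 @ bit 25 → (0xe713f006>>25)&0x3 = 0x3
id:17 @ bit 8 → (0xe713f006>>8)&0x1ffff = 0x113f0
slot:1 @ bit 7 → (0xe713f006>>7)&0x1 = 0x0
cnt:7 @ bit 0 → (0xe713f006>>0)&0x7f = 0x6
kind signed 5b, MSB=1: 28 - 32 = -4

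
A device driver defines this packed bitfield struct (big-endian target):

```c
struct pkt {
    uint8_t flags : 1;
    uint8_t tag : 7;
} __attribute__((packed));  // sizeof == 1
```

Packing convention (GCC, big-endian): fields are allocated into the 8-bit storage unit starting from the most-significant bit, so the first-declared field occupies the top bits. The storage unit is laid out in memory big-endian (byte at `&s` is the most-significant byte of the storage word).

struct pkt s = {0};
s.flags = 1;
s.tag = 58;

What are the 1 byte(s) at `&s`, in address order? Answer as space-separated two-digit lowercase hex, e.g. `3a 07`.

ba

flags (1b) val=1 bits=0x1 at bit 7: 0x80
tag (7b) val=58 bits=0x3a at bit 0: 0xba
word = 0xba → big-endian bytes:
  [0]=0xba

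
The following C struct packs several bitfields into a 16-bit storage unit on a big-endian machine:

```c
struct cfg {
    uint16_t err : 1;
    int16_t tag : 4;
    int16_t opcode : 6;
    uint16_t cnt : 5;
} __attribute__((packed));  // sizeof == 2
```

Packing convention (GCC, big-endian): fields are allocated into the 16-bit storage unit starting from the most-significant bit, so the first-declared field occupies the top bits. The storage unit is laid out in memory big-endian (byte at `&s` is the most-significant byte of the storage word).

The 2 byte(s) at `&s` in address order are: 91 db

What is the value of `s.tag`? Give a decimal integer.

2

[0]=0x91 [1]=0xdb (big-endian) → word 0x91db
err:1 @ bit 15 → (0x91db>>15)&0x1 = 0x1
tag:4 @ bit 11 → (0x91db>>11)&0xf = 0x2  ←
opcode:6 @ bit 5 → (0x91db>>5)&0x3f = 0xe
cnt:5 @ bit 0 → (0x91db>>0)&0x1f = 0x1b
tag signed 4b, MSB=0: value = 2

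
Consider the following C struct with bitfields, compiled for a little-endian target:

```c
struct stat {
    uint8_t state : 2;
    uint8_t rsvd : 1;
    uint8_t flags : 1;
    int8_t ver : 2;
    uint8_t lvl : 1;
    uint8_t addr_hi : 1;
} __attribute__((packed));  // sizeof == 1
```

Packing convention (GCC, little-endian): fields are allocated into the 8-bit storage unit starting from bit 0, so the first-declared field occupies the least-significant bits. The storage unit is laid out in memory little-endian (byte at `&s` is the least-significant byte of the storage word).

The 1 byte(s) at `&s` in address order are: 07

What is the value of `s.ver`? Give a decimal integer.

0

[0]=0x07 (little-endian) → word 0x07
state:2 @ bit 0 → (0x07>>0)&0x3 = 0x3
rsvd:1 @ bit 2 → (0x07>>2)&0x1 = 0x1
flags:1 @ bit 3 → (0x07>>3)&0x1 = 0x0
ver:2 @ bit 4 → (0x07>>4)&0x3 = 0x0  ←
lvl:1 @ bit 6 → (0x07>>6)&0x1 = 0x0
addr_hi:1 @ bit 7 → (0x07>>7)&0x1 = 0x0
ver signed 2b, MSB=0: value = 0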